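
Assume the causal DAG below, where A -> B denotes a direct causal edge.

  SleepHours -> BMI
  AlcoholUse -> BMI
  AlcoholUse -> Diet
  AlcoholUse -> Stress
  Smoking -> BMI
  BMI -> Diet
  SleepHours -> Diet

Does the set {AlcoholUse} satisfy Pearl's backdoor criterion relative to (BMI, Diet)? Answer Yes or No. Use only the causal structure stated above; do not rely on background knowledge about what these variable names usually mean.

Backdoor paths from BMI to Diet (paths whose first edge points into BMI):
  P1: BMI <- SleepHours -> Diet
  P2: BMI <- AlcoholUse -> Diet
Condition 1 (no descendant of BMI in the set): holds — descendants of BMI are {Diet}; none are in {AlcoholUse}.
Condition 2 (every backdoor path blocked by {AlcoholUse}):
  P1: open — no interior node is in the conditioning set.
  P2: blocked at fork node AlcoholUse ∈ conditioning set.
{AlcoholUse} does not satisfy the backdoor criterion.

No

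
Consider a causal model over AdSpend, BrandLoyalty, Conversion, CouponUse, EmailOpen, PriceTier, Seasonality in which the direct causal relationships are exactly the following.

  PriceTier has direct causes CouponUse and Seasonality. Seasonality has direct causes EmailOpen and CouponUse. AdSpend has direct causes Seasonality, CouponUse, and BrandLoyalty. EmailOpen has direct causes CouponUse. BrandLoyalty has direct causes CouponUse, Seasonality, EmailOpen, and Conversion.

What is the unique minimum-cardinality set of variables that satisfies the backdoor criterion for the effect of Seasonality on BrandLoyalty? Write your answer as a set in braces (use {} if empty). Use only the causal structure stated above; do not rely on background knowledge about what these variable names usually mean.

Variables eligible for adjustment (non-descendants of Seasonality, excluding Seasonality and BrandLoyalty): {Conversion, CouponUse, EmailOpen}.
Backdoor paths from Seasonality to BrandLoyalty:
  P1: Seasonality <- CouponUse -> EmailOpen -> BrandLoyalty
  P2: Seasonality <- CouponUse -> BrandLoyalty
  P3: Seasonality <- CouponUse -> AdSpend <- BrandLoyalty
  P4: Seasonality <- EmailOpen <- CouponUse -> BrandLoyalty
  P5: Seasonality <- EmailOpen <- CouponUse -> AdSpend <- BrandLoyalty
  P6: Seasonality <- EmailOpen -> BrandLoyalty
The empty set is not sufficient: P1 (Seasonality <- CouponUse -> EmailOpen -> BrandLoyalty) has no collider blocking it and no conditioned non-collider, so it is open.
Try {CouponUse, EmailOpen}:
  P1: blocked at fork node CouponUse ∈ conditioning set.
  P2: blocked at fork node CouponUse ∈ conditioning set.
  P3: blocked at fork node CouponUse ∈ conditioning set.
  P4: blocked at chain node EmailOpen ∈ conditioning set.
  P5: blocked at chain node EmailOpen ∈ conditioning set.
  P6: blocked at fork node EmailOpen ∈ conditioning set.
{CouponUse, EmailOpen} contains no descendant of Seasonality and blocks every backdoor path.
Every element of {CouponUse, EmailOpen} is needed (dropping CouponUse leaves P2 open; dropping EmailOpen leaves P6 open), so no proper subset is valid.
Among all size-2 subsets of the eligible variables, only {CouponUse, EmailOpen} blocks every backdoor path, so it is the unique smallest valid adjustment set.

{CouponUse, EmailOpen}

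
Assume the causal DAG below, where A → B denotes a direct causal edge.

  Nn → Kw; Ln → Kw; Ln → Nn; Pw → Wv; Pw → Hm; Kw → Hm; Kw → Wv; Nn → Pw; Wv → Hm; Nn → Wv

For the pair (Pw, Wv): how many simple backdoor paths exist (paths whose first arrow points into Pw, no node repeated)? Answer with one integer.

5

A backdoor path from Pw to Wv is any simple undirected path whose first edge points into Pw (i.e. leaves Pw via a parent).
Parents of Pw: {Nn}.
Enumerating:
  P1: Pw <- Nn <- Ln -> Kw -> Wv
  P2: Pw <- Nn <- Ln -> Kw -> Hm <- Wv
  P3: Pw <- Nn -> Kw -> Wv
  P4: Pw <- Nn -> Kw -> Hm <- Wv
  P5: Pw <- Nn -> Wv
That exhausts the simple backdoor paths. Count: 5.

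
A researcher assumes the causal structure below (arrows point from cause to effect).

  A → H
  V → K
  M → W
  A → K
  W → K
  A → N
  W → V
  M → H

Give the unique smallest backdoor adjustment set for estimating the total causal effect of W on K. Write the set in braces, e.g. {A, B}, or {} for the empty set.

Variables eligible for adjustment (non-descendants of W, excluding W and K): {A, H, M, N}.
Backdoor paths from W to K:
  P1: W <- M -> H <- A -> K
Each backdoor path contains an unconditioned collider, so every path is already blocked with the empty conditioning set:
  P1: blocked at collider H (neither it nor any descendant is in the conditioning set).
The empty set is therefore the unique smallest valid set.

{}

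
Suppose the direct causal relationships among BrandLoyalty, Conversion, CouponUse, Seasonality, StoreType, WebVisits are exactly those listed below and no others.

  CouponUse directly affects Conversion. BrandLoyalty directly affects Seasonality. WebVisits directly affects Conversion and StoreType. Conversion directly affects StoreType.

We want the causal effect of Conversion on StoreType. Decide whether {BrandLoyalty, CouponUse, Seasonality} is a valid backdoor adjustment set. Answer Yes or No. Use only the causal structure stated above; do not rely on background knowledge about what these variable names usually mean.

Backdoor paths from Conversion to StoreType (paths whose first edge points into Conversion):
  P1: Conversion <- WebVisits -> StoreType
Condition 1 (no descendant of Conversion in the set): holds — descendants of Conversion are {StoreType}; none are in {BrandLoyalty, CouponUse, Seasonality}.
Condition 2 (every backdoor path blocked by {BrandLoyalty, CouponUse, Seasonality}):
  P1: open — no interior node is in the conditioning set.
{BrandLoyalty, CouponUse, Seasonality} does not satisfy the backdoor criterion.

No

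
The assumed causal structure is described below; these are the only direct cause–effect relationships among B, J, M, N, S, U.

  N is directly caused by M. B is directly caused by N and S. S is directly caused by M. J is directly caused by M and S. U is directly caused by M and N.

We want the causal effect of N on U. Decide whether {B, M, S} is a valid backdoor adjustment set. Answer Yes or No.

No

Backdoor paths from N to U (paths whose first edge points into N):
  P1: N <- M -> U
Condition 1 (no descendant of N in the set): FAILS — B is a descendant of N.
Condition 2 (every backdoor path blocked by {B, M, S}):
  P1: blocked at fork node M ∈ conditioning set.
{B, M, S} does not satisfy the backdoor criterion.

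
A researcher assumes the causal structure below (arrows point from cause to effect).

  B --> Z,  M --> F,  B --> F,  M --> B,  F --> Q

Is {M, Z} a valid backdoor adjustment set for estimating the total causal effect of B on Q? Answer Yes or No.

Backdoor paths from B to Q (paths whose first edge points into B):
  P1: B <- M -> F -> Q
Condition 1 (no descendant of B in the set): FAILS — Z is a descendant of B.
Condition 2 (every backdoor path blocked by {M, Z}):
  P1: blocked at fork node M ∈ conditioning set.
{M, Z} does not satisfy the backdoor criterion.

No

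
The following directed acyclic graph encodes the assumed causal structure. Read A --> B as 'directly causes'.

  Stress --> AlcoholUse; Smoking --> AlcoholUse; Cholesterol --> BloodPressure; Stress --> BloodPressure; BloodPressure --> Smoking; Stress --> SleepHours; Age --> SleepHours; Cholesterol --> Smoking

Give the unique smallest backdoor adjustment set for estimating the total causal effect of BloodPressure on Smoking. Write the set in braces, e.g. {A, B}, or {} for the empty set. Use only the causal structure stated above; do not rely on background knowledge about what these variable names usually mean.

Variables eligible for adjustment (non-descendants of BloodPressure, excluding BloodPressure and Smoking): {Age, Cholesterol, SleepHours, Stress}.
Backdoor paths from BloodPressure to Smoking:
  P1: BloodPressure <- Cholesterol -> Smoking
  P2: BloodPressure <- Stress -> AlcoholUse <- Smoking
The empty set is not sufficient: P1 (BloodPressure <- Cholesterol -> Smoking) has no collider blocking it and no conditioned non-collider, so it is open.
Try {Cholesterol}:
  P1: blocked at fork node Cholesterol ∈ conditioning set.
  P2: blocked at collider AlcoholUse (neither it nor any descendant is in the conditioning set).
{Cholesterol} contains no descendant of BloodPressure and blocks every backdoor path.
No other singleton works — e.g. {Stress} leaves P1 open — so {Cholesterol} is the unique smallest valid adjustment set.

{Cholesterol}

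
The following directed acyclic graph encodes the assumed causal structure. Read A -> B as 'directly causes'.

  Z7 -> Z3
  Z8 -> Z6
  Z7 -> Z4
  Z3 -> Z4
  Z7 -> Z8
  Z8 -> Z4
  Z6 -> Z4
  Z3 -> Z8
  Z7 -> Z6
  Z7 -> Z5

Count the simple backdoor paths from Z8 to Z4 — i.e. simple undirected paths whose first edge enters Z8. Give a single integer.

6

A backdoor path from Z8 to Z4 is any simple undirected path whose first edge points into Z8 (i.e. leaves Z8 via a parent).
Parents of Z8: {Z3, Z7}.
Enumerating:
  P1: Z8 <- Z7 -> Z3 -> Z4
  P2: Z8 <- Z7 -> Z6 -> Z4
  P3: Z8 <- Z7 -> Z4
  P4: Z8 <- Z3 <- Z7 -> Z6 -> Z4
  P5: Z8 <- Z3 <- Z7 -> Z4
  P6: Z8 <- Z3 -> Z4
That exhausts the simple backdoor paths. Count: 6.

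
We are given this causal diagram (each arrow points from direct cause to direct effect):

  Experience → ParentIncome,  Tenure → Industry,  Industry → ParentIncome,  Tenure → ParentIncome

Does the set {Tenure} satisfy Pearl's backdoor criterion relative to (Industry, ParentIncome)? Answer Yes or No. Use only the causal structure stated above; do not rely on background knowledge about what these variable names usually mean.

Yes

Backdoor paths from Industry to ParentIncome (paths whose first edge points into Industry):
  P1: Industry <- Tenure -> ParentIncome
Condition 1 (no descendant of Industry in the set): holds — descendants of Industry are {ParentIncome}; none are in {Tenure}.
Condition 2 (every backdoor path blocked by {Tenure}):
  P1: blocked at fork node Tenure ∈ conditioning set.
{Tenure} satisfies the backdoor criterion.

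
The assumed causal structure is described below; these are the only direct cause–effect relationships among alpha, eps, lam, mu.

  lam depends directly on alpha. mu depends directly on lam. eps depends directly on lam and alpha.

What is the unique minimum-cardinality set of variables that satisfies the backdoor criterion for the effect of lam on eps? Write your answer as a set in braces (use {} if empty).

{alpha}

Variables eligible for adjustment (non-descendants of lam, excluding lam and eps): {alpha}.
Backdoor paths from lam to eps:
  P1: lam <- alpha -> eps
The empty set is not sufficient: P1 (lam <- alpha -> eps) has no collider blocking it and no conditioned non-collider, so it is open.
Try {alpha}:
  P1: blocked at fork node alpha ∈ conditioning set.
{alpha} contains no descendant of lam and blocks every backdoor path.
{alpha} is the unique smallest valid adjustment set.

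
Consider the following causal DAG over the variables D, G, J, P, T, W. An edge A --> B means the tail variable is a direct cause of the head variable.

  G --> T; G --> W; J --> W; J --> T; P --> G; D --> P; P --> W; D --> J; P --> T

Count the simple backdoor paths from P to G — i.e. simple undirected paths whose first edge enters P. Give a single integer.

A backdoor path from P to G is any simple undirected path whose first edge points into P (i.e. leaves P via a parent).
Parents of P: {D}.
Enumerating:
  P1: P <- D -> J -> T <- G
  P2: P <- D -> J -> W <- G
That exhausts the simple backdoor paths. Count: 2.

2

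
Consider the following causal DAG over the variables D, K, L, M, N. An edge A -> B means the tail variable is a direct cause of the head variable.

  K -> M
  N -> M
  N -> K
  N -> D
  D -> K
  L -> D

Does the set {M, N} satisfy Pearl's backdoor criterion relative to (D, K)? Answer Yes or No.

No

Backdoor paths from D to K (paths whose first edge points into D):
  P1: D <- N -> K
  P2: D <- N -> M <- K
Condition 1 (no descendant of D in the set): FAILS — M is a descendant of D.
Condition 2 (every backdoor path blocked by {M, N}):
  P1: blocked at fork node N ∈ conditioning set.
  P2: blocked at fork node N ∈ conditioning set.
{M, N} does not satisfy the backdoor criterion.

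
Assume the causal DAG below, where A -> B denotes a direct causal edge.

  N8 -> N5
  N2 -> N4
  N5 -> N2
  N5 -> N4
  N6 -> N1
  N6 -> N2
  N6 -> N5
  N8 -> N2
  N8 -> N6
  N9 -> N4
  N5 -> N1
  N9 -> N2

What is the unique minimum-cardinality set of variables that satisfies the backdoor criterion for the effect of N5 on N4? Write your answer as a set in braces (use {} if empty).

{N6, N8}

Variables eligible for adjustment (non-descendants of N5, excluding N5 and N4): {N6, N8, N9}.
Backdoor paths from N5 to N4:
  P1: N5 <- N8 -> N6 -> N2 <- N9 -> N4
  P2: N5 <- N8 -> N6 -> N2 -> N4
  P3: N5 <- N8 -> N2 <- N9 -> N4
  P4: N5 <- N8 -> N2 -> N4
  P5: N5 <- N6 <- N8 -> N2 <- N9 -> N4
  P6: N5 <- N6 <- N8 -> N2 -> N4
  P7: N5 <- N6 -> N2 <- N9 -> N4
  P8: N5 <- N6 -> N2 -> N4
The empty set is not sufficient: P2 (N5 <- N8 -> N6 -> N2 -> N4) has no collider blocking it and no conditioned non-collider, so it is open.
Try {N6, N8}:
  P1: blocked at fork node N8 ∈ conditioning set.
  P2: blocked at fork node N8 ∈ conditioning set.
  P3: blocked at fork node N8 ∈ conditioning set.
  P4: blocked at fork node N8 ∈ conditioning set.
  P5: blocked at chain node N6 ∈ conditioning set.
  P6: blocked at chain node N6 ∈ conditioning set.
  P7: blocked at fork node N6 ∈ conditioning set.
  P8: blocked at fork node N6 ∈ conditioning set.
{N6, N8} contains no descendant of N5 and blocks every backdoor path.
Every element of {N6, N8} is needed (dropping N6 leaves P8 open; dropping N8 leaves P4 open), so no proper subset is valid.
Among all size-2 subsets of the eligible variables, only {N6, N8} blocks every backdoor path, so it is the unique smallest valid adjustment set.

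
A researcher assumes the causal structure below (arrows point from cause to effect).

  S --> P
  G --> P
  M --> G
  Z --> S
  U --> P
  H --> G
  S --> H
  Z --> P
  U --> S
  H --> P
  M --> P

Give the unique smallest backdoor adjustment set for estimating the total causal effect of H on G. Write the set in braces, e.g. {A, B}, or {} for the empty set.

Variables eligible for adjustment (non-descendants of H, excluding H and G): {M, S, U, Z}.
Backdoor paths from H to G:
  P1: H <- S <- U -> P <- M -> G
  P2: H <- S <- U -> P <- G
  P3: H <- S <- Z -> P <- M -> G
  P4: H <- S <- Z -> P <- G
  P5: H <- S -> P <- M -> G
  P6: H <- S -> P <- G
Each backdoor path contains an unconditioned collider, so every path is already blocked with the empty conditioning set:
  P1: blocked at collider P (neither it nor any descendant is in the conditioning set).
  P2: blocked at collider P (neither it nor any descendant is in the conditioning set).
  P3: blocked at collider P (neither it nor any descendant is in the conditioning set).
  P4: blocked at collider P (neither it nor any descendant is in the conditioning set).
  P5: blocked at collider P (neither it nor any descendant is in the conditioning set).
  P6: blocked at collider P (neither it nor any descendant is in the conditioning set).
The empty set is therefore the unique smallest valid set.

{}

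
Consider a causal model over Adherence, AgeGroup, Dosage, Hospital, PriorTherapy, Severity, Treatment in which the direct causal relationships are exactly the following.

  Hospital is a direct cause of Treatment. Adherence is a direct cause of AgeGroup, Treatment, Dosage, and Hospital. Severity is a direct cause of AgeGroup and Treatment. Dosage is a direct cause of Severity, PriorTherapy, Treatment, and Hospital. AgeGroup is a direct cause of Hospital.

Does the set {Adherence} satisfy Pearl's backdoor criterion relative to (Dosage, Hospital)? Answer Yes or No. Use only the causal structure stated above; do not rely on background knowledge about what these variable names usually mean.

Yes

Backdoor paths from Dosage to Hospital (paths whose first edge points into Dosage):
  P1: Dosage <- Adherence -> AgeGroup <- Severity -> Treatment <- Hospital
  P2: Dosage <- Adherence -> AgeGroup -> Hospital
  P3: Dosage <- Adherence -> Hospital
  P4: Dosage <- Adherence -> Treatment <- Severity -> AgeGroup -> Hospital
  P5: Dosage <- Adherence -> Treatment <- Hospital
Condition 1 (no descendant of Dosage in the set): holds — descendants of Dosage are {AgeGroup, Hospital, PriorTherapy, Severity, Treatment}; none are in {Adherence}.
Condition 2 (every backdoor path blocked by {Adherence}):
  P1: blocked at fork node Adherence ∈ conditioning set.
  P2: blocked at fork node Adherence ∈ conditioning set.
  P3: blocked at fork node Adherence ∈ conditioning set.
  P4: blocked at fork node Adherence ∈ conditioning set.
  P5: blocked at fork node Adherence ∈ conditioning set.
{Adherence} satisfies the backdoor criterion.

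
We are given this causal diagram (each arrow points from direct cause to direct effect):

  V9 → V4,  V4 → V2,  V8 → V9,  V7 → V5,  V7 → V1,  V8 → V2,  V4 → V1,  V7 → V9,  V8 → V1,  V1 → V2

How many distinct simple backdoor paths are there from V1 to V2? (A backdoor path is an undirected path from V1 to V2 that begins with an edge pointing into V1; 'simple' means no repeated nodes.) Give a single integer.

A backdoor path from V1 to V2 is any simple undirected path whose first edge points into V1 (i.e. leaves V1 via a parent).
Parents of V1: {V4, V7, V8}.
Enumerating:
  P1: V1 <- V7 -> V9 <- V8 -> V2
  P2: V1 <- V7 -> V9 -> V4 -> V2
  P3: V1 <- V8 -> V9 -> V4 -> V2
  P4: V1 <- V8 -> V2
  P5: V1 <- V4 <- V9 <- V8 -> V2
  P6: V1 <- V4 -> V2
That exhausts the simple backdoor paths. Count: 6.

6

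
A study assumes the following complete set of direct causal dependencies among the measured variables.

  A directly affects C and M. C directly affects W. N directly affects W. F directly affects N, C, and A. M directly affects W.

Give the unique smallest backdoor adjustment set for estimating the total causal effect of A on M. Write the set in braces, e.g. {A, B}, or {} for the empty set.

{}

Variables eligible for adjustment (non-descendants of A, excluding A and M): {F, N}.
Backdoor paths from A to M:
  P1: A <- F -> C -> W <- M
  P2: A <- F -> N -> W <- M
Each backdoor path contains an unconditioned collider, so every path is already blocked with the empty conditioning set:
  P1: blocked at collider W (neither it nor any descendant is in the conditioning set).
  P2: blocked at collider W (neither it nor any descendant is in the conditioning set).
The empty set is therefore the unique smallest valid set.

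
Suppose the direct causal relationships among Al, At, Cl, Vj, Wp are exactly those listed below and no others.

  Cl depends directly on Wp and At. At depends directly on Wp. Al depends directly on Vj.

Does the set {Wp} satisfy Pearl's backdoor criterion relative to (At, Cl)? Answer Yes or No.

Yes

Backdoor paths from At to Cl (paths whose first edge points into At):
  P1: At <- Wp -> Cl
Condition 1 (no descendant of At in the set): holds — descendants of At are {Cl}; none are in {Wp}.
Condition 2 (every backdoor path blocked by {Wp}):
  P1: blocked at fork node Wp ∈ conditioning set.
{Wp} satisfies the backdoor criterion.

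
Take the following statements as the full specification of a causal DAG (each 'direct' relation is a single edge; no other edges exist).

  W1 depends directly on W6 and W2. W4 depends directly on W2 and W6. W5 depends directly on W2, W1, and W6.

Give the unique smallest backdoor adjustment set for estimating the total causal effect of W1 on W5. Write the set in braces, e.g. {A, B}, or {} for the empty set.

Variables eligible for adjustment (non-descendants of W1, excluding W1 and W5): {W2, W4, W6}.
Backdoor paths from W1 to W5:
  P1: W1 <- W6 -> W5
  P2: W1 <- W6 -> W4 <- W2 -> W5
  P3: W1 <- W2 -> W5
  P4: W1 <- W2 -> W4 <- W6 -> W5
The empty set is not sufficient: P1 (W1 <- W6 -> W5) has no collider blocking it and no conditioned non-collider, so it is open.
Try {W2, W6}:
  P1: blocked at fork node W6 ∈ conditioning set.
  P2: blocked at fork node W6 ∈ conditioning set.
  P3: blocked at fork node W2 ∈ conditioning set.
  P4: blocked at fork node W2 ∈ conditioning set.
{W2, W6} contains no descendant of W1 and blocks every backdoor path.
Every element of {W2, W6} is needed (dropping W2 leaves P3 open; dropping W6 leaves P1 open), so no proper subset is valid.
Among all size-2 subsets of the eligible variables, only {W2, W6} blocks every backdoor path, so it is the unique smallest valid adjustment set.

{W2, W6}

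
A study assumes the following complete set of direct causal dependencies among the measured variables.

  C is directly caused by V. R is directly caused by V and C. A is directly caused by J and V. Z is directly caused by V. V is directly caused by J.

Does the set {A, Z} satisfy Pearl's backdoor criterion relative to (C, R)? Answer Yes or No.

No

Backdoor paths from C to R (paths whose first edge points into C):
  P1: C <- V -> R
Condition 1 (no descendant of C in the set): holds — descendants of C are {R}; none are in {A, Z}.
Condition 2 (every backdoor path blocked by {A, Z}):
  P1: open — no interior node is in the conditioning set.
{A, Z} does not satisfy the backdoor criterion.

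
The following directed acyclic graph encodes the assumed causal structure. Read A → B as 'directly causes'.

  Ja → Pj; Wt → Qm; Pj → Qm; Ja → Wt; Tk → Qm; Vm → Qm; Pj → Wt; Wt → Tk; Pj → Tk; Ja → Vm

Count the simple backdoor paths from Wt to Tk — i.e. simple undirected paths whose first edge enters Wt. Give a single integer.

7

A backdoor path from Wt to Tk is any simple undirected path whose first edge points into Wt (i.e. leaves Wt via a parent).
Parents of Wt: {Ja, Pj}.
Enumerating:
  P1: Wt <- Ja -> Pj -> Tk
  P2: Wt <- Ja -> Pj -> Qm <- Tk
  P3: Wt <- Ja -> Vm -> Qm <- Pj -> Tk
  P4: Wt <- Ja -> Vm -> Qm <- Tk
  P5: Wt <- Pj <- Ja -> Vm -> Qm <- Tk
  P6: Wt <- Pj -> Tk
  P7: Wt <- Pj -> Qm <- Tk
That exhausts the simple backdoor paths. Count: 7.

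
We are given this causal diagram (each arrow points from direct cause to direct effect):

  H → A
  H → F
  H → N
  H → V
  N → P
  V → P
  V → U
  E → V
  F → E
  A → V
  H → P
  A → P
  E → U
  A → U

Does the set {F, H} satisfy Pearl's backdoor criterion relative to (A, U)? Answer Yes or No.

Yes

Backdoor paths from A to U (paths whose first edge points into A):
  P1: A <- H -> N -> P <- V <- E -> U
  P2: A <- H -> N -> P <- V -> U
  P3: A <- H -> F -> E -> V -> U
  P4: A <- H -> F -> E -> U
  P5: A <- H -> V <- E -> U
  P6: A <- H -> V -> U
  P7: A <- H -> P <- V <- E -> U
  P8: A <- H -> P <- V -> U
Condition 1 (no descendant of A in the set): holds — descendants of A are {P, U, V}; none are in {F, H}.
Condition 2 (every backdoor path blocked by {F, H}):
  P1: blocked at fork node H ∈ conditioning set.
  P2: blocked at fork node H ∈ conditioning set.
  P3: blocked at fork node H ∈ conditioning set.
  P4: blocked at fork node H ∈ conditioning set.
  P5: blocked at fork node H ∈ conditioning set.
  P6: blocked at fork node H ∈ conditioning set.
  P7: blocked at fork node H ∈ conditioning set.
  P8: blocked at fork node H ∈ conditioning set.
{F, H} satisfies the backdoor criterion.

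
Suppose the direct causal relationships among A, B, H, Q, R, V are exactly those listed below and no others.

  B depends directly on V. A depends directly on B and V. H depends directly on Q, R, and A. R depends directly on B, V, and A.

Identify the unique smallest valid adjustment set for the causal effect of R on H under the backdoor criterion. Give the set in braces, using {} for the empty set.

Variables eligible for adjustment (non-descendants of R, excluding R and H): {A, B, Q, V}.
Backdoor paths from R to H:
  P1: R <- V -> B -> A -> H
  P2: R <- V -> A -> H
  P3: R <- B <- V -> A -> H
  P4: R <- B -> A -> H
  P5: R <- A -> H
The empty set is not sufficient: P1 (R <- V -> B -> A -> H) has no collider blocking it and no conditioned non-collider, so it is open.
Try {A}:
  P1: blocked at chain node A ∈ conditioning set.
  P2: blocked at chain node A ∈ conditioning set.
  P3: blocked at chain node A ∈ conditioning set.
  P4: blocked at chain node A ∈ conditioning set.
  P5: blocked at fork node A ∈ conditioning set.
{A} contains no descendant of R and blocks every backdoor path.
No other singleton works — e.g. {V} leaves P4 open — so {A} is the unique smallest valid adjustment set.

{A}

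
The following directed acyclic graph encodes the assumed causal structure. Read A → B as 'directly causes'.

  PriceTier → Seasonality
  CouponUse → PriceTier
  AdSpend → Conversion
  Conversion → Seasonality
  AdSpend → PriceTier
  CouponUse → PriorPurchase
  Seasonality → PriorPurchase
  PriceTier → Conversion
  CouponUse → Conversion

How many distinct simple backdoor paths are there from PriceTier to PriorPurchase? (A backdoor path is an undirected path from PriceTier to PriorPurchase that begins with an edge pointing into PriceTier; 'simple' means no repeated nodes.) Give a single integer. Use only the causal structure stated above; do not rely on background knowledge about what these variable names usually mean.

4

A backdoor path from PriceTier to PriorPurchase is any simple undirected path whose first edge points into PriceTier (i.e. leaves PriceTier via a parent).
Parents of PriceTier: {AdSpend, CouponUse}.
Enumerating:
  P1: PriceTier <- CouponUse -> Conversion -> Seasonality -> PriorPurchase
  P2: PriceTier <- CouponUse -> PriorPurchase
  P3: PriceTier <- AdSpend -> Conversion <- CouponUse -> PriorPurchase
  P4: PriceTier <- AdSpend -> Conversion -> Seasonality -> PriorPurchase
That exhausts the simple backdoor paths. Count: 4.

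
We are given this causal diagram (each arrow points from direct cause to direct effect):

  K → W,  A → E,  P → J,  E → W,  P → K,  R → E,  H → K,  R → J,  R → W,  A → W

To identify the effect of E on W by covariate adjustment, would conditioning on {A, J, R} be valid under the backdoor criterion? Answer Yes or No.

Yes

Backdoor paths from E to W (paths whose first edge points into E):
  P1: E <- R -> W
  P2: E <- R -> J <- P -> K -> W
  P3: E <- A -> W
Condition 1 (no descendant of E in the set): holds — descendants of E are {W}; none are in {A, J, R}.
Condition 2 (every backdoor path blocked by {A, J, R}):
  P1: blocked at fork node R ∈ conditioning set.
  P2: blocked at fork node R ∈ conditioning set.
  P3: blocked at fork node A ∈ conditioning set.
{A, J, R} satisfies the backdoor criterion.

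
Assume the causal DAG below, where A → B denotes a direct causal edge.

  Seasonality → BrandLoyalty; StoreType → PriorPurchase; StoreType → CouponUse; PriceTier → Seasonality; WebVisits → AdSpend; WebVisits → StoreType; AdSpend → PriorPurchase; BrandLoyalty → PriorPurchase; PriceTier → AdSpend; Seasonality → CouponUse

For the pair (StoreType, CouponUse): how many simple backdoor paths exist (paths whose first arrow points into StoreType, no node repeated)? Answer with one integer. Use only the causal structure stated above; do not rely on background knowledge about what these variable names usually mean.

2

A backdoor path from StoreType to CouponUse is any simple undirected path whose first edge points into StoreType (i.e. leaves StoreType via a parent).
Parents of StoreType: {WebVisits}.
Enumerating:
  P1: StoreType <- WebVisits -> AdSpend <- PriceTier -> Seasonality -> CouponUse
  P2: StoreType <- WebVisits -> AdSpend -> PriorPurchase <- BrandLoyalty <- Seasonality -> CouponUse
That exhausts the simple backdoor paths. Count: 2.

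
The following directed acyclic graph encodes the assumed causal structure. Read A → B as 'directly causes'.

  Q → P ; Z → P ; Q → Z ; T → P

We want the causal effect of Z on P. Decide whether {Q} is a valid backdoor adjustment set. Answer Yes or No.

Yes

Backdoor paths from Z to P (paths whose first edge points into Z):
  P1: Z <- Q -> P
Condition 1 (no descendant of Z in the set): holds — descendants of Z are {P}; none are in {Q}.
Condition 2 (every backdoor path blocked by {Q}):
  P1: blocked at fork node Q ∈ conditioning set.
{Q} satisfies the backdoor criterion.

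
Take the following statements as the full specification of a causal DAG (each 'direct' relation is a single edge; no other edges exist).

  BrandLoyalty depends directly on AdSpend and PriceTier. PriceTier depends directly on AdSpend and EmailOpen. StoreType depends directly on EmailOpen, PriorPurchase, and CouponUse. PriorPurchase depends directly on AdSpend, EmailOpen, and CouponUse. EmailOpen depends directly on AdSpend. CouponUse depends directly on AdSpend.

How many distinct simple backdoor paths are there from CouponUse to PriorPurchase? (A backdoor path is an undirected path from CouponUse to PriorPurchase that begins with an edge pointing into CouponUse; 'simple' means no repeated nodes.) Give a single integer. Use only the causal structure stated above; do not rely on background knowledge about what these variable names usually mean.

7

A backdoor path from CouponUse to PriorPurchase is any simple undirected path whose first edge points into CouponUse (i.e. leaves CouponUse via a parent).
Parents of CouponUse: {AdSpend}.
Enumerating:
  P1: CouponUse <- AdSpend -> EmailOpen -> PriorPurchase
  P2: CouponUse <- AdSpend -> EmailOpen -> StoreType <- PriorPurchase
  P3: CouponUse <- AdSpend -> PriorPurchase
  P4: CouponUse <- AdSpend -> PriceTier <- EmailOpen -> PriorPurchase
  P5: CouponUse <- AdSpend -> PriceTier <- EmailOpen -> StoreType <- PriorPurchase
  P6: CouponUse <- AdSpend -> BrandLoyalty <- PriceTier <- EmailOpen -> PriorPurchase
  P7: CouponUse <- AdSpend -> BrandLoyalty <- PriceTier <- EmailOpen -> StoreType <- PriorPurchase
That exhausts the simple backdoor paths. Count: 7.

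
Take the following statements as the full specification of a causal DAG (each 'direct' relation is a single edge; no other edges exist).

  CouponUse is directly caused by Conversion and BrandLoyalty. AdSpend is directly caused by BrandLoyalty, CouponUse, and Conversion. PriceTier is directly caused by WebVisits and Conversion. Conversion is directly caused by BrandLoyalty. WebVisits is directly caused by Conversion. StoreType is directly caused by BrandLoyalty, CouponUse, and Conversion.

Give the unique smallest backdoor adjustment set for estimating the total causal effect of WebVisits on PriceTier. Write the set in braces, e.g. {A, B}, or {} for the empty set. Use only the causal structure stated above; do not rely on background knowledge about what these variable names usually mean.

Variables eligible for adjustment (non-descendants of WebVisits, excluding WebVisits and PriceTier): {AdSpend, BrandLoyalty, Conversion, CouponUse, StoreType}.
Backdoor paths from WebVisits to PriceTier:
  P1: WebVisits <- Conversion -> PriceTier
The empty set is not sufficient: P1 (WebVisits <- Conversion -> PriceTier) has no collider blocking it and no conditioned non-collider, so it is open.
Try {Conversion}:
  P1: blocked at fork node Conversion ∈ conditioning set.
{Conversion} contains no descendant of WebVisits and blocks every backdoor path.
No other singleton works — e.g. {BrandLoyalty} leaves P1 open — so {Conversion} is the unique smallest valid adjustment set.

{Conversion}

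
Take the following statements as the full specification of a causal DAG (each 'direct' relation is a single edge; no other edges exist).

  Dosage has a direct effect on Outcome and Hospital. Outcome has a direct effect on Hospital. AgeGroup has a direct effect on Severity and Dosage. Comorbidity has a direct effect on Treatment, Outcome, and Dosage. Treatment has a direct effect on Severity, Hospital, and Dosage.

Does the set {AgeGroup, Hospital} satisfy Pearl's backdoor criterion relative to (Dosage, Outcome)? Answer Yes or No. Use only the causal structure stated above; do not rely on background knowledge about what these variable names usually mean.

Backdoor paths from Dosage to Outcome (paths whose first edge points into Dosage):
  P1: Dosage <- Comorbidity -> Treatment -> Hospital <- Outcome
  P2: Dosage <- Comorbidity -> Outcome
  P3: Dosage <- AgeGroup -> Severity <- Treatment <- Comorbidity -> Outcome
  P4: Dosage <- AgeGroup -> Severity <- Treatment -> Hospital <- Outcome
  P5: Dosage <- Treatment <- Comorbidity -> Outcome
  P6: Dosage <- Treatment -> Hospital <- Outcome
Condition 1 (no descendant of Dosage in the set): FAILS — Hospital is a descendant of Dosage.
Condition 2 (every backdoor path blocked by {AgeGroup, Hospital}):
  P1: open — collider(s) Hospital are conditioned on (or have a conditioned descendant) and no non-collider on the path is in the set.
  P2: open — no interior node is in the conditioning set.
  P3: blocked at fork node AgeGroup ∈ conditioning set.
  P4: blocked at fork node AgeGroup ∈ conditioning set.
  P5: open — no interior node is in the conditioning set.
  P6: open — collider(s) Hospital are conditioned on (or have a conditioned descendant) and no non-collider on the path is in the set.
{AgeGroup, Hospital} does not satisfy the backdoor criterion.

No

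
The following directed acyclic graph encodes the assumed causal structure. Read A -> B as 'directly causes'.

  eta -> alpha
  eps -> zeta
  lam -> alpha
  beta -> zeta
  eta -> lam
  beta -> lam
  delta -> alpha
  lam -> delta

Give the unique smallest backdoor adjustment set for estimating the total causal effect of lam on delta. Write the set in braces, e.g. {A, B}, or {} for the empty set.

{}

Variables eligible for adjustment (non-descendants of lam, excluding lam and delta): {beta, eps, eta, zeta}.
Backdoor paths from lam to delta:
  P1: lam <- eta -> alpha <- delta
Each backdoor path contains an unconditioned collider, so every path is already blocked with the empty conditioning set:
  P1: blocked at collider alpha (neither it nor any descendant is in the conditioning set).
The empty set is therefore the unique smallest valid set.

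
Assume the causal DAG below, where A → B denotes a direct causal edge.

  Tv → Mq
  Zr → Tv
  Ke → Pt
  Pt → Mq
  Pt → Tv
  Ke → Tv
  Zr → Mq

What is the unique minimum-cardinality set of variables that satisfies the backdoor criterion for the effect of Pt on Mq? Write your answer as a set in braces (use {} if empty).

{Ke}

Variables eligible for adjustment (non-descendants of Pt, excluding Pt and Mq): {Ke, Zr}.
Backdoor paths from Pt to Mq:
  P1: Pt <- Ke -> Tv <- Zr -> Mq
  P2: Pt <- Ke -> Tv -> Mq
The empty set is not sufficient: P2 (Pt <- Ke -> Tv -> Mq) has no collider blocking it and no conditioned non-collider, so it is open.
Try {Ke}:
  P1: blocked at fork node Ke ∈ conditioning set.
  P2: blocked at fork node Ke ∈ conditioning set.
{Ke} contains no descendant of Pt and blocks every backdoor path.
No other singleton works — e.g. {Zr} leaves P2 open — so {Ke} is the unique smallest valid adjustment set.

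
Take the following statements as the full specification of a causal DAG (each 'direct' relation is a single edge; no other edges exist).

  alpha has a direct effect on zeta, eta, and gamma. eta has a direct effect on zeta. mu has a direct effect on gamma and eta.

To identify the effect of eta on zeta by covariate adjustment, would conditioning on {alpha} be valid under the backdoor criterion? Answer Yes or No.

Yes

Backdoor paths from eta to zeta (paths whose first edge points into eta):
  P1: eta <- mu -> gamma <- alpha -> zeta
  P2: eta <- alpha -> zeta
Condition 1 (no descendant of eta in the set): holds — descendants of eta are {zeta}; none are in {alpha}.
Condition 2 (every backdoor path blocked by {alpha}):
  P1: blocked at collider gamma (neither it nor any descendant is in the conditioning set).
  P2: blocked at fork node alpha ∈ conditioning set.
{alpha} satisfies the backdoor criterion.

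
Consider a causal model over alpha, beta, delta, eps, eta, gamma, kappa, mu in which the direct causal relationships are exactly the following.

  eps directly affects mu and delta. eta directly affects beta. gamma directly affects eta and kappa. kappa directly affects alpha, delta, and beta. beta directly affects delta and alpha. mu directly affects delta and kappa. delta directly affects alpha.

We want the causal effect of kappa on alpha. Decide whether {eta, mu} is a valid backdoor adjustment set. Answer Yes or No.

Yes

Backdoor paths from kappa to alpha (paths whose first edge points into kappa):
  P1: kappa <- gamma -> eta -> beta -> delta -> alpha
  P2: kappa <- gamma -> eta -> beta -> alpha
  P3: kappa <- mu <- eps -> delta <- beta -> alpha
  P4: kappa <- mu <- eps -> delta -> alpha
  P5: kappa <- mu -> delta <- beta -> alpha
  P6: kappa <- mu -> delta -> alpha
Condition 1 (no descendant of kappa in the set): holds — descendants of kappa are {alpha, beta, delta}; none are in {eta, mu}.
Condition 2 (every backdoor path blocked by {eta, mu}):
  P1: blocked at chain node eta ∈ conditioning set.
  P2: blocked at chain node eta ∈ conditioning set.
  P3: blocked at chain node mu ∈ conditioning set.
  P4: blocked at chain node mu ∈ conditioning set.
  P5: blocked at fork node mu ∈ conditioning set.
  P6: blocked at fork node mu ∈ conditioning set.
{eta, mu} satisfies the backdoor criterion.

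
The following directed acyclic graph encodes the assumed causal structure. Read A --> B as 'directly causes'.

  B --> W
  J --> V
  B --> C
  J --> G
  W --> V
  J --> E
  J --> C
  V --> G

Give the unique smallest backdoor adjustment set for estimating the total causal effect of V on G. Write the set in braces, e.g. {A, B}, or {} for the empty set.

{J}

Variables eligible for adjustment (non-descendants of V, excluding V and G): {B, C, E, J, W}.
Backdoor paths from V to G:
  P1: V <- W <- B -> C <- J -> G
  P2: V <- J -> G
The empty set is not sufficient: P2 (V <- J -> G) has no collider blocking it and no conditioned non-collider, so it is open.
Try {J}:
  P1: blocked at collider C (neither it nor any descendant is in the conditioning set).
  P2: blocked at fork node J ∈ conditioning set.
{J} contains no descendant of V and blocks every backdoor path.
No other singleton works — e.g. {B} leaves P2 open — so {J} is the unique smallest valid adjustment set.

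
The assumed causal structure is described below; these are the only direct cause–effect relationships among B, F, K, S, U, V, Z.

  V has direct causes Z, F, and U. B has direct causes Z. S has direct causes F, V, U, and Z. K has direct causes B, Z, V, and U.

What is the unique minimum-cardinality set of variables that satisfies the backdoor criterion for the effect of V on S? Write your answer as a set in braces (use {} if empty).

{F, U, Z}

Variables eligible for adjustment (non-descendants of V, excluding V and S): {B, F, U, Z}.
Backdoor paths from V to S:
  P1: V <- U -> K <- Z -> S
  P2: V <- U -> K <- B <- Z -> S
  P3: V <- U -> S
  P4: V <- Z -> B -> K <- U -> S
  P5: V <- Z -> K <- U -> S
  P6: V <- Z -> S
  P7: V <- F -> S
The empty set is not sufficient: P3 (V <- U -> S) has no collider blocking it and no conditioned non-collider, so it is open.
Try {F, U, Z}:
  P1: blocked at fork node U ∈ conditioning set.
  P2: blocked at fork node U ∈ conditioning set.
  P3: blocked at fork node U ∈ conditioning set.
  P4: blocked at fork node Z ∈ conditioning set.
  P5: blocked at fork node Z ∈ conditioning set.
  P6: blocked at fork node Z ∈ conditioning set.
  P7: blocked at fork node F ∈ conditioning set.
{F, U, Z} contains no descendant of V and blocks every backdoor path.
Every element of {F, U, Z} is needed (dropping F leaves P7 open; dropping U leaves P3 open; dropping Z leaves P6 open), so no proper subset is valid.
Among all size-3 subsets of the eligible variables, only {F, U, Z} blocks every backdoor path, so it is the unique smallest valid adjustment set.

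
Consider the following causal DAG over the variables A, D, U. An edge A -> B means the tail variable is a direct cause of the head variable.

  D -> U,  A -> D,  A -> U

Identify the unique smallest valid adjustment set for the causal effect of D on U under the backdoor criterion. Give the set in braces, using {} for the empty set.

Variables eligible for adjustment (non-descendants of D, excluding D and U): {A}.
Backdoor paths from D to U:
  P1: D <- A -> U
The empty set is not sufficient: P1 (D <- A -> U) has no collider blocking it and no conditioned non-collider, so it is open.
Try {A}:
  P1: blocked at fork node A ∈ conditioning set.
{A} contains no descendant of D and blocks every backdoor path.
{A} is the unique smallest valid adjustment set.

{A}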